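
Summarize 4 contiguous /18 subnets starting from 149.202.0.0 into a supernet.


Original prefix: /18
Number of subnets: 4 = 2^2
New prefix = 18 - 2 = 16
Supernet: 149.202.0.0/16


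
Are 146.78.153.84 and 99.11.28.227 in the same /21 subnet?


Mask: 255.255.248.0
146.78.153.84 AND mask = 146.78.152.0
99.11.28.227 AND mask = 99.11.24.0
No, different subnets (146.78.152.0 vs 99.11.24.0)


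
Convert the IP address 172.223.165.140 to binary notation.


172 = 10101100
223 = 11011111
165 = 10100101
140 = 10001100
Binary: 10101100.11011111.10100101.10001100


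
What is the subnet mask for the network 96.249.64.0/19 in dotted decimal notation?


/19 means 19 network bits, 13 host bits
Binary: 11111111111111111110000000000000
Mask: 255.255.224.0


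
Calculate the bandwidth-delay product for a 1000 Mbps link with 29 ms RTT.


BDP = bandwidth * RTT
= 1000 Mbps * 29 ms
= 1000 * 1e6 * 29 / 1000 bits
= 29000000 bits
= 3625000 bytes
= 3540.0391 KB
BDP = 29000000 bits (3625000 bytes)


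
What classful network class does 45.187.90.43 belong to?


First octet: 45
Binary: 00101101
0xxxxxxx -> Class A (1-126)
Class A, default mask 255.0.0.0 (/8)


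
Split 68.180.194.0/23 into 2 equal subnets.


New prefix = 23 + 1 = 24
Each subnet has 256 addresses
  68.180.194.0/24
  68.180.195.0/24
Subnets: 68.180.194.0/24, 68.180.195.0/24


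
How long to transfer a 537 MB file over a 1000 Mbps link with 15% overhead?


Effective throughput = 1000 * (1 - 15/100) = 850 Mbps
File size in Mb = 537 * 8 = 4296 Mb
Time = 4296 / 850
Time = 5.0541 seconds


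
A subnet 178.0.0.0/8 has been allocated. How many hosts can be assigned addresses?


Host bits = 32 - 8 = 24
Total addresses = 2^24 = 16777216
Usable = total - 2 (network and broadcast)
Usable hosts: 16777214


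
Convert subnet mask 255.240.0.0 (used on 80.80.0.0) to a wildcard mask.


Subnet mask: 255.240.0.0
Wildcard = 255.255.255.255 - subnet mask
255 - 255 = 0
255 - 240 = 15
255 - 0 = 255
255 - 0 = 255
Wildcard: 0.15.255.255


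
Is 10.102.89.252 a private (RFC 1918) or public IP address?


RFC 1918 private ranges:
  10.0.0.0/8 (10.0.0.0 - 10.255.255.255)
  172.16.0.0/12 (172.16.0.0 - 172.31.255.255)
  192.168.0.0/16 (192.168.0.0 - 192.168.255.255)
Private (in 10.0.0.0/8)


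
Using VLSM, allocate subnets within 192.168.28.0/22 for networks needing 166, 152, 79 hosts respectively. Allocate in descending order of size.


166 hosts -> /24 (254 usable): 192.168.28.0/24
152 hosts -> /24 (254 usable): 192.168.29.0/24
79 hosts -> /25 (126 usable): 192.168.30.0/25
Allocation: 192.168.28.0/24 (166 hosts, 254 usable); 192.168.29.0/24 (152 hosts, 254 usable); 192.168.30.0/25 (79 hosts, 126 usable)


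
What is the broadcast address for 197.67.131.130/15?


Network: 197.66.0.0/15
Host bits = 17
Set all host bits to 1:
Broadcast: 197.67.255.255


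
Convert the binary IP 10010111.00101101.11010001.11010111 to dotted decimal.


10010111 = 151
00101101 = 45
11010001 = 209
11010111 = 215
IP: 151.45.209.215


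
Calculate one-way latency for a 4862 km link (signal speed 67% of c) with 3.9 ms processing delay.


Speed = 0.67 * 3e5 km/s = 201000 km/s
Propagation delay = 4862 / 201000 = 0.0242 s = 24.1891 ms
Processing delay = 3.9 ms
Total one-way latency = 28.0891 ms


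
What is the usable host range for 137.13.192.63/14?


Network: 137.12.0.0
Broadcast: 137.15.255.255
First usable = network + 1
Last usable = broadcast - 1
Range: 137.12.0.1 to 137.15.255.254


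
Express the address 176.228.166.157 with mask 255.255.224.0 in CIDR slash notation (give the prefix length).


Binary: 11111111.11111111.11100000.00000000
Count leading 1s
Prefix: /19


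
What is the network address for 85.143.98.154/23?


IP:   01010101.10001111.01100010.10011010
Mask: 11111111.11111111.11111110.00000000
AND operation:
Net:  01010101.10001111.01100010.00000000
Network: 85.143.98.0/23


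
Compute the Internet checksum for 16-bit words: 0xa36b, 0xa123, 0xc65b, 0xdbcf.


Sum all words (with carry folding):
+ 0xa36b = 0xa36b
+ 0xa123 = 0x448f
+ 0xc65b = 0x0aeb
+ 0xdbcf = 0xe6ba
One's complement: ~0xe6ba
Checksum = 0x1945


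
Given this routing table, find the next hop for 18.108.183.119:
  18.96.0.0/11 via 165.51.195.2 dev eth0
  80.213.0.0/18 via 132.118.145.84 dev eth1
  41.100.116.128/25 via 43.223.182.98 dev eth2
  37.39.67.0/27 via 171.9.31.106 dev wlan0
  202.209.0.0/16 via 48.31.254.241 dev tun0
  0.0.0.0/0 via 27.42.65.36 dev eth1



Longest prefix match for 18.108.183.119:
  /11 18.96.0.0: MATCH
  /18 80.213.0.0: no
  /25 41.100.116.128: no
  /27 37.39.67.0: no
  /16 202.209.0.0: no
  /0 0.0.0.0: MATCH
Selected: next-hop 165.51.195.2 via eth0 (matched /11)


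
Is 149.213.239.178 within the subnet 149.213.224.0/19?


Subnet network: 149.213.224.0
Test IP AND mask: 149.213.224.0
Yes, 149.213.239.178 is in 149.213.224.0/19


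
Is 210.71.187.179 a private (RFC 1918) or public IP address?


RFC 1918 private ranges:
  10.0.0.0/8 (10.0.0.0 - 10.255.255.255)
  172.16.0.0/12 (172.16.0.0 - 172.31.255.255)
  192.168.0.0/16 (192.168.0.0 - 192.168.255.255)
Public (not in any RFC 1918 range)


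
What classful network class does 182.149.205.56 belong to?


First octet: 182
Binary: 10110110
10xxxxxx -> Class B (128-191)
Class B, default mask 255.255.0.0 (/16)


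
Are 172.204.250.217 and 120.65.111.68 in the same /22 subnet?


Mask: 255.255.252.0
172.204.250.217 AND mask = 172.204.248.0
120.65.111.68 AND mask = 120.65.108.0
No, different subnets (172.204.248.0 vs 120.65.108.0)


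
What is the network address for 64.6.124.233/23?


IP:   01000000.00000110.01111100.11101001
Mask: 11111111.11111111.11111110.00000000
AND operation:
Net:  01000000.00000110.01111100.00000000
Network: 64.6.124.0/23


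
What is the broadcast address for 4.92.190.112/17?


Network: 4.92.128.0/17
Host bits = 15
Set all host bits to 1:
Broadcast: 4.92.255.255


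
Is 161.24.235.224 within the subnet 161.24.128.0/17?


Subnet network: 161.24.128.0
Test IP AND mask: 161.24.128.0
Yes, 161.24.235.224 is in 161.24.128.0/17


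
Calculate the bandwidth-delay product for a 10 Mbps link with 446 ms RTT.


BDP = bandwidth * RTT
= 10 Mbps * 446 ms
= 10 * 1e6 * 446 / 1000 bits
= 4460000 bits
= 557500 bytes
= 544.4336 KB
BDP = 4460000 bits (557500 bytes)


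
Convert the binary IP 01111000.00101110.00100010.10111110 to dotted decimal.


01111000 = 120
00101110 = 46
00100010 = 34
10111110 = 190
IP: 120.46.34.190


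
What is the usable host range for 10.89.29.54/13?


Network: 10.88.0.0
Broadcast: 10.95.255.255
First usable = network + 1
Last usable = broadcast - 1
Range: 10.88.0.1 to 10.95.255.254


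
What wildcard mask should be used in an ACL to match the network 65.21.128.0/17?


Subnet mask: 255.255.128.0
Wildcard = 255.255.255.255 - subnet mask
255 - 255 = 0
255 - 255 = 0
255 - 128 = 127
255 - 0 = 255
Wildcard: 0.0.127.255


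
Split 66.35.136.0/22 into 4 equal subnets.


New prefix = 22 + 2 = 24
Each subnet has 256 addresses
  66.35.136.0/24
  66.35.137.0/24
  66.35.138.0/24
  66.35.139.0/24
Subnets: 66.35.136.0/24, 66.35.137.0/24, 66.35.138.0/24, 66.35.139.0/24


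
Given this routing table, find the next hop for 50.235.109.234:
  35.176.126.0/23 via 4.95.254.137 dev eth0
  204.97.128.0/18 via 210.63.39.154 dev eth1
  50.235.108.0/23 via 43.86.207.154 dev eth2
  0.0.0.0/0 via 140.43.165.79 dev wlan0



Longest prefix match for 50.235.109.234:
  /23 35.176.126.0: no
  /18 204.97.128.0: no
  /23 50.235.108.0: MATCH
  /0 0.0.0.0: MATCH
Selected: next-hop 43.86.207.154 via eth2 (matched /23)


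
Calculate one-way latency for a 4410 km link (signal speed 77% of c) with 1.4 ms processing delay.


Speed = 0.77 * 3e5 km/s = 231000 km/s
Propagation delay = 4410 / 231000 = 0.0191 s = 19.0909 ms
Processing delay = 1.4 ms
Total one-way latency = 20.4909 ms


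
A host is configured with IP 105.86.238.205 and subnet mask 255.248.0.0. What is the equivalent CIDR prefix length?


Binary: 11111111.11111000.00000000.00000000
Count leading 1s
Prefix: /13


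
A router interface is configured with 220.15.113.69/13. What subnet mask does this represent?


/13 means 13 network bits, 19 host bits
Binary: 11111111111110000000000000000000
Mask: 255.248.0.0


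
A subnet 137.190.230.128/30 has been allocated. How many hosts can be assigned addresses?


Host bits = 32 - 30 = 2
Total addresses = 2^2 = 4
Usable = total - 2 (network and broadcast)
Usable hosts: 2


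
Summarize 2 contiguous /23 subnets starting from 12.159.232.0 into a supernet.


Original prefix: /23
Number of subnets: 2 = 2^1
New prefix = 23 - 1 = 22
Supernet: 12.159.232.0/22


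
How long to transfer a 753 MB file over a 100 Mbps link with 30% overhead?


Effective throughput = 100 * (1 - 30/100) = 70 Mbps
File size in Mb = 753 * 8 = 6024 Mb
Time = 6024 / 70
Time = 86.0571 seconds


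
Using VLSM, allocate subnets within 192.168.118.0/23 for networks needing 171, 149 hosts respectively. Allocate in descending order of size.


171 hosts -> /24 (254 usable): 192.168.118.0/24
149 hosts -> /24 (254 usable): 192.168.119.0/24
Allocation: 192.168.118.0/24 (171 hosts, 254 usable); 192.168.119.0/24 (149 hosts, 254 usable)


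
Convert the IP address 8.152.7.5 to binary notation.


8 = 00001000
152 = 10011000
7 = 00000111
5 = 00000101
Binary: 00001000.10011000.00000111.00000101


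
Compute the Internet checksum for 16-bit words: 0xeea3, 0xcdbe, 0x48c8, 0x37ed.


Sum all words (with carry folding):
+ 0xeea3 = 0xeea3
+ 0xcdbe = 0xbc62
+ 0x48c8 = 0x052b
+ 0x37ed = 0x3d18
One's complement: ~0x3d18
Checksum = 0xc2e7


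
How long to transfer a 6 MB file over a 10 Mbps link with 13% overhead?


Effective throughput = 10 * (1 - 13/100) = 8.7 Mbps
File size in Mb = 6 * 8 = 48 Mb
Time = 48 / 8.7
Time = 5.5172 seconds


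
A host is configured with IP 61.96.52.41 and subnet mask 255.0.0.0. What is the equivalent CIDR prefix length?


Binary: 11111111.00000000.00000000.00000000
Count leading 1s
Prefix: /8


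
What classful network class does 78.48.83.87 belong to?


First octet: 78
Binary: 01001110
0xxxxxxx -> Class A (1-126)
Class A, default mask 255.0.0.0 (/8)


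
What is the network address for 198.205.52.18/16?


IP:   11000110.11001101.00110100.00010010
Mask: 11111111.11111111.00000000.00000000
AND operation:
Net:  11000110.11001101.00000000.00000000
Network: 198.205.0.0/16


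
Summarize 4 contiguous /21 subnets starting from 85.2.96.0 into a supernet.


Original prefix: /21
Number of subnets: 4 = 2^2
New prefix = 21 - 2 = 19
Supernet: 85.2.96.0/19


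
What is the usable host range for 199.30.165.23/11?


Network: 199.0.0.0
Broadcast: 199.31.255.255
First usable = network + 1
Last usable = broadcast - 1
Range: 199.0.0.1 to 199.31.255.254


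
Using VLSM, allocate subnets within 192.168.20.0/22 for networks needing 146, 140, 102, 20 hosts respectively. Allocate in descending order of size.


146 hosts -> /24 (254 usable): 192.168.20.0/24
140 hosts -> /24 (254 usable): 192.168.21.0/24
102 hosts -> /25 (126 usable): 192.168.22.0/25
20 hosts -> /27 (30 usable): 192.168.22.128/27
Allocation: 192.168.20.0/24 (146 hosts, 254 usable); 192.168.21.0/24 (140 hosts, 254 usable); 192.168.22.0/25 (102 hosts, 126 usable); 192.168.22.128/27 (20 hosts, 30 usable)


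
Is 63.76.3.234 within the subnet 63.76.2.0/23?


Subnet network: 63.76.2.0
Test IP AND mask: 63.76.2.0
Yes, 63.76.3.234 is in 63.76.2.0/23


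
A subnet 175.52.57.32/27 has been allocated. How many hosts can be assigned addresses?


Host bits = 32 - 27 = 5
Total addresses = 2^5 = 32
Usable = total - 2 (network and broadcast)
Usable hosts: 30


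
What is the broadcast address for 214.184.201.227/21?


Network: 214.184.200.0/21
Host bits = 11
Set all host bits to 1:
Broadcast: 214.184.207.255


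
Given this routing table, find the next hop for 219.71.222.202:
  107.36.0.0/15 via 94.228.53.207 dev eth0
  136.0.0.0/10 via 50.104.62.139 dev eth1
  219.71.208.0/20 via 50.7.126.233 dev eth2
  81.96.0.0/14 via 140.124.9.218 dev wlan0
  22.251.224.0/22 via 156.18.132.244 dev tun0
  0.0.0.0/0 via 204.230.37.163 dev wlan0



Longest prefix match for 219.71.222.202:
  /15 107.36.0.0: no
  /10 136.0.0.0: no
  /20 219.71.208.0: MATCH
  /14 81.96.0.0: no
  /22 22.251.224.0: no
  /0 0.0.0.0: MATCH
Selected: next-hop 50.7.126.233 via eth2 (matched /20)


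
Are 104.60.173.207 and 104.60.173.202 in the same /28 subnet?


Mask: 255.255.255.240
104.60.173.207 AND mask = 104.60.173.192
104.60.173.202 AND mask = 104.60.173.192
Yes, same subnet (104.60.173.192)


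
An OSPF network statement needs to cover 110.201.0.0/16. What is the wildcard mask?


Subnet mask: 255.255.0.0
Wildcard = 255.255.255.255 - subnet mask
255 - 255 = 0
255 - 255 = 0
255 - 0 = 255
255 - 0 = 255
Wildcard: 0.0.255.255


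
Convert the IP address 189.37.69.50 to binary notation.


189 = 10111101
37 = 00100101
69 = 01000101
50 = 00110010
Binary: 10111101.00100101.01000101.00110010


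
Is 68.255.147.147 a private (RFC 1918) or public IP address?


RFC 1918 private ranges:
  10.0.0.0/8 (10.0.0.0 - 10.255.255.255)
  172.16.0.0/12 (172.16.0.0 - 172.31.255.255)
  192.168.0.0/16 (192.168.0.0 - 192.168.255.255)
Public (not in any RFC 1918 range)


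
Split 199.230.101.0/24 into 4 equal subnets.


New prefix = 24 + 2 = 26
Each subnet has 64 addresses
  199.230.101.0/26
  199.230.101.64/26
  199.230.101.128/26
  199.230.101.192/26
Subnets: 199.230.101.0/26, 199.230.101.64/26, 199.230.101.128/26, 199.230.101.192/26


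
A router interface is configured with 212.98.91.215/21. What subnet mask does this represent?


/21 means 21 network bits, 11 host bits
Binary: 11111111111111111111100000000000
Mask: 255.255.248.0


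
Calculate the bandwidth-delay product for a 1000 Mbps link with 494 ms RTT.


BDP = bandwidth * RTT
= 1000 Mbps * 494 ms
= 1000 * 1e6 * 494 / 1000 bits
= 494000000 bits
= 61750000 bytes
= 60302.7344 KB
BDP = 494000000 bits (61750000 bytes)


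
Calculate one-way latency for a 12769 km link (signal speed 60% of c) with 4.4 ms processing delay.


Speed = 0.6 * 3e5 km/s = 180000 km/s
Propagation delay = 12769 / 180000 = 0.0709 s = 70.9389 ms
Processing delay = 4.4 ms
Total one-way latency = 75.3389 ms


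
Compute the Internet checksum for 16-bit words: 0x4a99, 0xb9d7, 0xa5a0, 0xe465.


Sum all words (with carry folding):
+ 0x4a99 = 0x4a99
+ 0xb9d7 = 0x0471
+ 0xa5a0 = 0xaa11
+ 0xe465 = 0x8e77
One's complement: ~0x8e77
Checksum = 0x7188


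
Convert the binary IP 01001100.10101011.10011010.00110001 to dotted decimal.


01001100 = 76
10101011 = 171
10011010 = 154
00110001 = 49
IP: 76.171.154.49


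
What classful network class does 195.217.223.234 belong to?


First octet: 195
Binary: 11000011
110xxxxx -> Class C (192-223)
Class C, default mask 255.255.255.0 (/24)


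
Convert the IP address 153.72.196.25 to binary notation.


153 = 10011001
72 = 01001000
196 = 11000100
25 = 00011001
Binary: 10011001.01001000.11000100.00011001


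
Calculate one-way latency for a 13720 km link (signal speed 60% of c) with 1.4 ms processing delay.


Speed = 0.6 * 3e5 km/s = 180000 km/s
Propagation delay = 13720 / 180000 = 0.0762 s = 76.2222 ms
Processing delay = 1.4 ms
Total one-way latency = 77.6222 ms


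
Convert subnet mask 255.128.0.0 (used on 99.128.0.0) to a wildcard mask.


Subnet mask: 255.128.0.0
Wildcard = 255.255.255.255 - subnet mask
255 - 255 = 0
255 - 128 = 127
255 - 0 = 255
255 - 0 = 255
Wildcard: 0.127.255.255


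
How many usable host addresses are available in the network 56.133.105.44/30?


Host bits = 32 - 30 = 2
Total addresses = 2^2 = 4
Usable = total - 2 (network and broadcast)
Usable hosts: 2


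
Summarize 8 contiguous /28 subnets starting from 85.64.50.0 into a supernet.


Original prefix: /28
Number of subnets: 8 = 2^3
New prefix = 28 - 3 = 25
Supernet: 85.64.50.0/25


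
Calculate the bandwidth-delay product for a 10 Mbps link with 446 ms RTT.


BDP = bandwidth * RTT
= 10 Mbps * 446 ms
= 10 * 1e6 * 446 / 1000 bits
= 4460000 bits
= 557500 bytes
= 544.4336 KB
BDP = 4460000 bits (557500 bytes)


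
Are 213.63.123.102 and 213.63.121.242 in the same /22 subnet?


Mask: 255.255.252.0
213.63.123.102 AND mask = 213.63.120.0
213.63.121.242 AND mask = 213.63.120.0
Yes, same subnet (213.63.120.0)


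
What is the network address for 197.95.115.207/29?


IP:   11000101.01011111.01110011.11001111
Mask: 11111111.11111111.11111111.11111000
AND operation:
Net:  11000101.01011111.01110011.11001000
Network: 197.95.115.200/29


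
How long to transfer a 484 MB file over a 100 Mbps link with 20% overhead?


Effective throughput = 100 * (1 - 20/100) = 80 Mbps
File size in Mb = 484 * 8 = 3872 Mb
Time = 3872 / 80
Time = 48.4 seconds


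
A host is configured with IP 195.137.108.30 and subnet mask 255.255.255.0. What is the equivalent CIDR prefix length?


Binary: 11111111.11111111.11111111.00000000
Count leading 1s
Prefix: /24


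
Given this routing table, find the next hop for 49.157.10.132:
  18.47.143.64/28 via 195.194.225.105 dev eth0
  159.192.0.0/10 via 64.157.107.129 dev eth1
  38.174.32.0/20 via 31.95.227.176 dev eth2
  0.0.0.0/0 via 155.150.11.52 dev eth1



Longest prefix match for 49.157.10.132:
  /28 18.47.143.64: no
  /10 159.192.0.0: no
  /20 38.174.32.0: no
  /0 0.0.0.0: MATCH
Selected: next-hop 155.150.11.52 via eth1 (matched /0)


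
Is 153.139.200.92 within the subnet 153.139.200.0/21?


Subnet network: 153.139.200.0
Test IP AND mask: 153.139.200.0
Yes, 153.139.200.92 is in 153.139.200.0/21


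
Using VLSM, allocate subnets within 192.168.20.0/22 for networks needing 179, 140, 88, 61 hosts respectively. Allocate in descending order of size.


179 hosts -> /24 (254 usable): 192.168.20.0/24
140 hosts -> /24 (254 usable): 192.168.21.0/24
88 hosts -> /25 (126 usable): 192.168.22.0/25
61 hosts -> /26 (62 usable): 192.168.22.128/26
Allocation: 192.168.20.0/24 (179 hosts, 254 usable); 192.168.21.0/24 (140 hosts, 254 usable); 192.168.22.0/25 (88 hosts, 126 usable); 192.168.22.128/26 (61 hosts, 62 usable)


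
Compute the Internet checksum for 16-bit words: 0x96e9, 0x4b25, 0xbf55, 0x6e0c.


Sum all words (with carry folding):
+ 0x96e9 = 0x96e9
+ 0x4b25 = 0xe20e
+ 0xbf55 = 0xa164
+ 0x6e0c = 0x0f71
One's complement: ~0x0f71
Checksum = 0xf08e


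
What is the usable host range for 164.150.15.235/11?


Network: 164.128.0.0
Broadcast: 164.159.255.255
First usable = network + 1
Last usable = broadcast - 1
Range: 164.128.0.1 to 164.159.255.254


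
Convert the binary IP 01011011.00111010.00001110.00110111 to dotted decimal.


01011011 = 91
00111010 = 58
00001110 = 14
00110111 = 55
IP: 91.58.14.55


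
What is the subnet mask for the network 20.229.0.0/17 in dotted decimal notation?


/17 means 17 network bits, 15 host bits
Binary: 11111111111111111000000000000000
Mask: 255.255.128.0


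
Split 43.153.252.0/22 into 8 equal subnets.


New prefix = 22 + 3 = 25
Each subnet has 128 addresses
  43.153.252.0/25
  43.153.252.128/25
  43.153.253.0/25
  43.153.253.128/25
  43.153.254.0/25
  43.153.254.128/25
  43.153.255.0/25
  43.153.255.128/25
Subnets: 43.153.252.0/25, 43.153.252.128/25, 43.153.253.0/25, 43.153.253.128/25, 43.153.254.0/25, 43.153.254.128/25, 43.153.255.0/25, 43.153.255.128/25


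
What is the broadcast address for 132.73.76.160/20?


Network: 132.73.64.0/20
Host bits = 12
Set all host bits to 1:
Broadcast: 132.73.79.255


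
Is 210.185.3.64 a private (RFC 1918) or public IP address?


RFC 1918 private ranges:
  10.0.0.0/8 (10.0.0.0 - 10.255.255.255)
  172.16.0.0/12 (172.16.0.0 - 172.31.255.255)
  192.168.0.0/16 (192.168.0.0 - 192.168.255.255)
Public (not in any RFC 1918 range)


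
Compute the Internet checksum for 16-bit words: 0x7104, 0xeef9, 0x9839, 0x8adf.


Sum all words (with carry folding):
+ 0x7104 = 0x7104
+ 0xeef9 = 0x5ffe
+ 0x9839 = 0xf837
+ 0x8adf = 0x8317
One's complement: ~0x8317
Checksum = 0x7ce8


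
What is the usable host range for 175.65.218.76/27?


Network: 175.65.218.64
Broadcast: 175.65.218.95
First usable = network + 1
Last usable = broadcast - 1
Range: 175.65.218.65 to 175.65.218.94


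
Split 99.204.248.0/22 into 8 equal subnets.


New prefix = 22 + 3 = 25
Each subnet has 128 addresses
  99.204.248.0/25
  99.204.248.128/25
  99.204.249.0/25
  99.204.249.128/25
  99.204.250.0/25
  99.204.250.128/25
  99.204.251.0/25
  99.204.251.128/25
Subnets: 99.204.248.0/25, 99.204.248.128/25, 99.204.249.0/25, 99.204.249.128/25, 99.204.250.0/25, 99.204.250.128/25, 99.204.251.0/25, 99.204.251.128/25


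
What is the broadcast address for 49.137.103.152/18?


Network: 49.137.64.0/18
Host bits = 14
Set all host bits to 1:
Broadcast: 49.137.127.255


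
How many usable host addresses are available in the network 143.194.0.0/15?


Host bits = 32 - 15 = 17
Total addresses = 2^17 = 131072
Usable = total - 2 (network and broadcast)
Usable hosts: 131070


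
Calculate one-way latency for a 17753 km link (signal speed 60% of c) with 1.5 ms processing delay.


Speed = 0.6 * 3e5 km/s = 180000 km/s
Propagation delay = 17753 / 180000 = 0.0986 s = 98.6278 ms
Processing delay = 1.5 ms
Total one-way latency = 100.1278 ms


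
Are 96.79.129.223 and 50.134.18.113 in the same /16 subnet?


Mask: 255.255.0.0
96.79.129.223 AND mask = 96.79.0.0
50.134.18.113 AND mask = 50.134.0.0
No, different subnets (96.79.0.0 vs 50.134.0.0)


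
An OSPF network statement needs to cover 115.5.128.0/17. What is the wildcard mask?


Subnet mask: 255.255.128.0
Wildcard = 255.255.255.255 - subnet mask
255 - 255 = 0
255 - 255 = 0
255 - 128 = 127
255 - 0 = 255
Wildcard: 0.0.127.255


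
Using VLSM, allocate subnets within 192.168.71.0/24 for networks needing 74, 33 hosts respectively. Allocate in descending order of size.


74 hosts -> /25 (126 usable): 192.168.71.0/25
33 hosts -> /26 (62 usable): 192.168.71.128/26
Allocation: 192.168.71.0/25 (74 hosts, 126 usable); 192.168.71.128/26 (33 hosts, 62 usable)


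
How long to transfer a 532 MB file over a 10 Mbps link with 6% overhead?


Effective throughput = 10 * (1 - 6/100) = 9.4 Mbps
File size in Mb = 532 * 8 = 4256 Mb
Time = 4256 / 9.4
Time = 452.766 seconds


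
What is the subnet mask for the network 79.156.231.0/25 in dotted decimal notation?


/25 means 25 network bits, 7 host bits
Binary: 11111111111111111111111110000000
Mask: 255.255.255.128


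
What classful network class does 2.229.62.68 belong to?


First octet: 2
Binary: 00000010
0xxxxxxx -> Class A (1-126)
Class A, default mask 255.0.0.0 (/8)


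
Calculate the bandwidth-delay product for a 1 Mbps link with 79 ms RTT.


BDP = bandwidth * RTT
= 1 Mbps * 79 ms
= 1 * 1e6 * 79 / 1000 bits
= 79000 bits
= 9875 bytes
= 9.6436 KB
BDP = 79000 bits (9875 bytes)


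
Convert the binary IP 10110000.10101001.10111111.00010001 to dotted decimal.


10110000 = 176
10101001 = 169
10111111 = 191
00010001 = 17
IP: 176.169.191.17


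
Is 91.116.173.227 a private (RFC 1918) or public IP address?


RFC 1918 private ranges:
  10.0.0.0/8 (10.0.0.0 - 10.255.255.255)
  172.16.0.0/12 (172.16.0.0 - 172.31.255.255)
  192.168.0.0/16 (192.168.0.0 - 192.168.255.255)
Public (not in any RFC 1918 range)


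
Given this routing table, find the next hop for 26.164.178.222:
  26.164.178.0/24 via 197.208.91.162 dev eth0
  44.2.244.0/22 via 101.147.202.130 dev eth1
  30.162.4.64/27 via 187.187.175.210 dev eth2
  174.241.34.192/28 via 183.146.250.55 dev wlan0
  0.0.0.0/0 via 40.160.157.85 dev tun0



Longest prefix match for 26.164.178.222:
  /24 26.164.178.0: MATCH
  /22 44.2.244.0: no
  /27 30.162.4.64: no
  /28 174.241.34.192: no
  /0 0.0.0.0: MATCH
Selected: next-hop 197.208.91.162 via eth0 (matched /24)


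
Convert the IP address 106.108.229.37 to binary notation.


106 = 01101010
108 = 01101100
229 = 11100101
37 = 00100101
Binary: 01101010.01101100.11100101.00100101


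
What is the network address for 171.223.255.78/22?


IP:   10101011.11011111.11111111.01001110
Mask: 11111111.11111111.11111100.00000000
AND operation:
Net:  10101011.11011111.11111100.00000000
Network: 171.223.252.0/22


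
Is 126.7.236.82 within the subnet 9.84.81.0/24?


Subnet network: 9.84.81.0
Test IP AND mask: 126.7.236.0
No, 126.7.236.82 is not in 9.84.81.0/24


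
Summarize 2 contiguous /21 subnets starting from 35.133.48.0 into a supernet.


Original prefix: /21
Number of subnets: 2 = 2^1
New prefix = 21 - 1 = 20
Supernet: 35.133.48.0/20


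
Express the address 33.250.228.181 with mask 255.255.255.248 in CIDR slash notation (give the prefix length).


Binary: 11111111.11111111.11111111.11111000
Count leading 1s
Prefix: /29


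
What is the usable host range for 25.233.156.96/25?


Network: 25.233.156.0
Broadcast: 25.233.156.127
First usable = network + 1
Last usable = broadcast - 1
Range: 25.233.156.1 to 25.233.156.126


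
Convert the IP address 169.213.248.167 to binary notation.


169 = 10101001
213 = 11010101
248 = 11111000
167 = 10100111
Binary: 10101001.11010101.11111000.10100111


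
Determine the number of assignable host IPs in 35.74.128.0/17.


Host bits = 32 - 17 = 15
Total addresses = 2^15 = 32768
Usable = total - 2 (network and broadcast)
Usable hosts: 32766


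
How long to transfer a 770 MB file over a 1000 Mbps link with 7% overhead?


Effective throughput = 1000 * (1 - 7/100) = 930.0 Mbps
File size in Mb = 770 * 8 = 6160 Mb
Time = 6160 / 930.0
Time = 6.6237 seconds


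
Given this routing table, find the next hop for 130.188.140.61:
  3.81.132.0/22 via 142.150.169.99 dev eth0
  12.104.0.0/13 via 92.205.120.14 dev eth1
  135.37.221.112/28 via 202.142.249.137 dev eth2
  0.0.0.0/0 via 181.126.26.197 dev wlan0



Longest prefix match for 130.188.140.61:
  /22 3.81.132.0: no
  /13 12.104.0.0: no
  /28 135.37.221.112: no
  /0 0.0.0.0: MATCH
Selected: next-hop 181.126.26.197 via wlan0 (matched /0)


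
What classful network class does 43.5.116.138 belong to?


First octet: 43
Binary: 00101011
0xxxxxxx -> Class A (1-126)
Class A, default mask 255.0.0.0 (/8)


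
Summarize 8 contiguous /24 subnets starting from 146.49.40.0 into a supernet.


Original prefix: /24
Number of subnets: 8 = 2^3
New prefix = 24 - 3 = 21
Supernet: 146.49.40.0/21


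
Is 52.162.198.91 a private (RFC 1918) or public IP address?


RFC 1918 private ranges:
  10.0.0.0/8 (10.0.0.0 - 10.255.255.255)
  172.16.0.0/12 (172.16.0.0 - 172.31.255.255)
  192.168.0.0/16 (192.168.0.0 - 192.168.255.255)
Public (not in any RFC 1918 range)


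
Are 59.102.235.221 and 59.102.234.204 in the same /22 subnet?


Mask: 255.255.252.0
59.102.235.221 AND mask = 59.102.232.0
59.102.234.204 AND mask = 59.102.232.0
Yes, same subnet (59.102.232.0)


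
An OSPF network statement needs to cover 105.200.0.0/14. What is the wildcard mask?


Subnet mask: 255.252.0.0
Wildcard = 255.255.255.255 - subnet mask
255 - 255 = 0
255 - 252 = 3
255 - 0 = 255
255 - 0 = 255
Wildcard: 0.3.255.255


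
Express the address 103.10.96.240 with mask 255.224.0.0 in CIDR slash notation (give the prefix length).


Binary: 11111111.11100000.00000000.00000000
Count leading 1s
Prefix: /11


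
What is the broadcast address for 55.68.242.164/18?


Network: 55.68.192.0/18
Host bits = 14
Set all host bits to 1:
Broadcast: 55.68.255.255


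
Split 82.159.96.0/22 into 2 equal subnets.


New prefix = 22 + 1 = 23
Each subnet has 512 addresses
  82.159.96.0/23
  82.159.98.0/23
Subnets: 82.159.96.0/23, 82.159.98.0/23


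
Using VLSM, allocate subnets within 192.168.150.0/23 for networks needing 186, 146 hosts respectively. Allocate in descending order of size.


186 hosts -> /24 (254 usable): 192.168.150.0/24
146 hosts -> /24 (254 usable): 192.168.151.0/24
Allocation: 192.168.150.0/24 (186 hosts, 254 usable); 192.168.151.0/24 (146 hosts, 254 usable)


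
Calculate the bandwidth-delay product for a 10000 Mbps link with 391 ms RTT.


BDP = bandwidth * RTT
= 10000 Mbps * 391 ms
= 10000 * 1e6 * 391 / 1000 bits
= 3910000000 bits
= 488750000 bytes
= 477294.9219 KB
BDP = 3910000000 bits (488750000 bytes)


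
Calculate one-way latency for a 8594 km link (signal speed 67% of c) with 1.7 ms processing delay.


Speed = 0.67 * 3e5 km/s = 201000 km/s
Propagation delay = 8594 / 201000 = 0.0428 s = 42.7562 ms
Processing delay = 1.7 ms
Total one-way latency = 44.4562 ms


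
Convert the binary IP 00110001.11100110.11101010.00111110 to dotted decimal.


00110001 = 49
11100110 = 230
11101010 = 234
00111110 = 62
IP: 49.230.234.62


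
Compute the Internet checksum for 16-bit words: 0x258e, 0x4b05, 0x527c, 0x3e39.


Sum all words (with carry folding):
+ 0x258e = 0x258e
+ 0x4b05 = 0x7093
+ 0x527c = 0xc30f
+ 0x3e39 = 0x0149
One's complement: ~0x0149
Checksum = 0xfeb6


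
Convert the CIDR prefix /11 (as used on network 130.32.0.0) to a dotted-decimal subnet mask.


/11 means 11 network bits, 21 host bits
Binary: 11111111111000000000000000000000
Mask: 255.224.0.0


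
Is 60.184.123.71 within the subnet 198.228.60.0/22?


Subnet network: 198.228.60.0
Test IP AND mask: 60.184.120.0
No, 60.184.123.71 is not in 198.228.60.0/22


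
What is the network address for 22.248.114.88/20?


IP:   00010110.11111000.01110010.01011000
Mask: 11111111.11111111.11110000.00000000
AND operation:
Net:  00010110.11111000.01110000.00000000
Network: 22.248.112.0/20


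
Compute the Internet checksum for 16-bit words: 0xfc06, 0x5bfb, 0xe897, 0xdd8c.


Sum all words (with carry folding):
+ 0xfc06 = 0xfc06
+ 0x5bfb = 0x5802
+ 0xe897 = 0x409a
+ 0xdd8c = 0x1e27
One's complement: ~0x1e27
Checksum = 0xe1d8


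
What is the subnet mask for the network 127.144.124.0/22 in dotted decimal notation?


/22 means 22 network bits, 10 host bits
Binary: 11111111111111111111110000000000
Mask: 255.255.252.0


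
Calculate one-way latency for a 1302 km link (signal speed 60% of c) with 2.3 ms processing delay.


Speed = 0.6 * 3e5 km/s = 180000 km/s
Propagation delay = 1302 / 180000 = 0.0072 s = 7.2333 ms
Processing delay = 2.3 ms
Total one-way latency = 9.5333 ms


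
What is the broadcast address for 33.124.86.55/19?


Network: 33.124.64.0/19
Host bits = 13
Set all host bits to 1:
Broadcast: 33.124.95.255


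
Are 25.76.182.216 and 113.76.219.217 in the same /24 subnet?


Mask: 255.255.255.0
25.76.182.216 AND mask = 25.76.182.0
113.76.219.217 AND mask = 113.76.219.0
No, different subnets (25.76.182.0 vs 113.76.219.0)


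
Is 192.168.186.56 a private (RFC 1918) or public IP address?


RFC 1918 private ranges:
  10.0.0.0/8 (10.0.0.0 - 10.255.255.255)
  172.16.0.0/12 (172.16.0.0 - 172.31.255.255)
  192.168.0.0/16 (192.168.0.0 - 192.168.255.255)
Private (in 192.168.0.0/16)


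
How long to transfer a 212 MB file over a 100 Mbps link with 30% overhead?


Effective throughput = 100 * (1 - 30/100) = 70 Mbps
File size in Mb = 212 * 8 = 1696 Mb
Time = 1696 / 70
Time = 24.2286 seconds


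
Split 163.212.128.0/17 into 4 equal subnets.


New prefix = 17 + 2 = 19
Each subnet has 8192 addresses
  163.212.128.0/19
  163.212.160.0/19
  163.212.192.0/19
  163.212.224.0/19
Subnets: 163.212.128.0/19, 163.212.160.0/19, 163.212.192.0/19, 163.212.224.0/19


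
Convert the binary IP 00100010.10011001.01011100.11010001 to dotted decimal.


00100010 = 34
10011001 = 153
01011100 = 92
11010001 = 209
IP: 34.153.92.209


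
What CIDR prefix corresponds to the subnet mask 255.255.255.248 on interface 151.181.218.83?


Binary: 11111111.11111111.11111111.11111000
Count leading 1s
Prefix: /29


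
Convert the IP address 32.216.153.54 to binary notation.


32 = 00100000
216 = 11011000
153 = 10011001
54 = 00110110
Binary: 00100000.11011000.10011001.00110110


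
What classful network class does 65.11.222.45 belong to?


First octet: 65
Binary: 01000001
0xxxxxxx -> Class A (1-126)
Class A, default mask 255.0.0.0 (/8)


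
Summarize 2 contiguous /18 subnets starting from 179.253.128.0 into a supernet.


Original prefix: /18
Number of subnets: 2 = 2^1
New prefix = 18 - 1 = 17
Supernet: 179.253.128.0/17


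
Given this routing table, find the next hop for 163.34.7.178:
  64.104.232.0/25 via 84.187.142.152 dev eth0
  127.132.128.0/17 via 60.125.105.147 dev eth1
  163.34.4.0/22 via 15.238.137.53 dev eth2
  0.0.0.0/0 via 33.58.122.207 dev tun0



Longest prefix match for 163.34.7.178:
  /25 64.104.232.0: no
  /17 127.132.128.0: no
  /22 163.34.4.0: MATCH
  /0 0.0.0.0: MATCH
Selected: next-hop 15.238.137.53 via eth2 (matched /22)


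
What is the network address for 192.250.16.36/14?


IP:   11000000.11111010.00010000.00100100
Mask: 11111111.11111100.00000000.00000000
AND operation:
Net:  11000000.11111000.00000000.00000000
Network: 192.248.0.0/14


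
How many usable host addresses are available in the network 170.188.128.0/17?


Host bits = 32 - 17 = 15
Total addresses = 2^15 = 32768
Usable = total - 2 (network and broadcast)
Usable hosts: 32766


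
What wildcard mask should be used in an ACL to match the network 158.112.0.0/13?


Subnet mask: 255.248.0.0
Wildcard = 255.255.255.255 - subnet mask
255 - 255 = 0
255 - 248 = 7
255 - 0 = 255
255 - 0 = 255
Wildcard: 0.7.255.255


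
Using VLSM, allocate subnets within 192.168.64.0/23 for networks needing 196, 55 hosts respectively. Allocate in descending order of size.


196 hosts -> /24 (254 usable): 192.168.64.0/24
55 hosts -> /26 (62 usable): 192.168.65.0/26
Allocation: 192.168.64.0/24 (196 hosts, 254 usable); 192.168.65.0/26 (55 hosts, 62 usable)


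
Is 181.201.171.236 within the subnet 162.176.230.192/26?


Subnet network: 162.176.230.192
Test IP AND mask: 181.201.171.192
No, 181.201.171.236 is not in 162.176.230.192/26


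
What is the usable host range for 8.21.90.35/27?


Network: 8.21.90.32
Broadcast: 8.21.90.63
First usable = network + 1
Last usable = broadcast - 1
Range: 8.21.90.33 to 8.21.90.62


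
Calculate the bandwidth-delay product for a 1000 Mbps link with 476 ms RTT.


BDP = bandwidth * RTT
= 1000 Mbps * 476 ms
= 1000 * 1e6 * 476 / 1000 bits
= 476000000 bits
= 59500000 bytes
= 58105.4688 KB
BDP = 476000000 bits (59500000 bytes)


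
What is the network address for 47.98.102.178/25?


IP:   00101111.01100010.01100110.10110010
Mask: 11111111.11111111.11111111.10000000
AND operation:
Net:  00101111.01100010.01100110.10000000
Network: 47.98.102.128/25


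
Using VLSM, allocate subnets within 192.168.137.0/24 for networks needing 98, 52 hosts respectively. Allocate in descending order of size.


98 hosts -> /25 (126 usable): 192.168.137.0/25
52 hosts -> /26 (62 usable): 192.168.137.128/26
Allocation: 192.168.137.0/25 (98 hosts, 126 usable); 192.168.137.128/26 (52 hosts, 62 usable)


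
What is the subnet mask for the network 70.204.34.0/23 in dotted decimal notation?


/23 means 23 network bits, 9 host bits
Binary: 11111111111111111111111000000000
Mask: 255.255.254.0


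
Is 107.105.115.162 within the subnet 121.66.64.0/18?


Subnet network: 121.66.64.0
Test IP AND mask: 107.105.64.0
No, 107.105.115.162 is not in 121.66.64.0/18


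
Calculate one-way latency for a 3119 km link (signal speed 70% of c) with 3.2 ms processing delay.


Speed = 0.7 * 3e5 km/s = 210000 km/s
Propagation delay = 3119 / 210000 = 0.0149 s = 14.8524 ms
Processing delay = 3.2 ms
Total one-way latency = 18.0524 ms


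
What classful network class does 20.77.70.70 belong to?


First octet: 20
Binary: 00010100
0xxxxxxx -> Class A (1-126)
Class A, default mask 255.0.0.0 (/8)


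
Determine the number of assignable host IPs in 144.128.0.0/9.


Host bits = 32 - 9 = 23
Total addresses = 2^23 = 8388608
Usable = total - 2 (network and broadcast)
Usable hosts: 8388606


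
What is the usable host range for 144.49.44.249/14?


Network: 144.48.0.0
Broadcast: 144.51.255.255
First usable = network + 1
Last usable = broadcast - 1
Range: 144.48.0.1 to 144.51.255.254


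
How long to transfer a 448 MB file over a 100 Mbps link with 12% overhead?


Effective throughput = 100 * (1 - 12/100) = 88 Mbps
File size in Mb = 448 * 8 = 3584 Mb
Time = 3584 / 88
Time = 40.7273 seconds


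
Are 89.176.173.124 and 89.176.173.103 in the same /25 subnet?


Mask: 255.255.255.128
89.176.173.124 AND mask = 89.176.173.0
89.176.173.103 AND mask = 89.176.173.0
Yes, same subnet (89.176.173.0)


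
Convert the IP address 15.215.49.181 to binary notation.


15 = 00001111
215 = 11010111
49 = 00110001
181 = 10110101
Binary: 00001111.11010111.00110001.10110101


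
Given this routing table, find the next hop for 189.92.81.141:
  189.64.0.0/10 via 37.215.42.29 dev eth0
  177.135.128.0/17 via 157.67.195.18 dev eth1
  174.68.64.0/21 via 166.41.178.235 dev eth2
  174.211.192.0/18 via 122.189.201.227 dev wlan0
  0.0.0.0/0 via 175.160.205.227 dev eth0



Longest prefix match for 189.92.81.141:
  /10 189.64.0.0: MATCH
  /17 177.135.128.0: no
  /21 174.68.64.0: no
  /18 174.211.192.0: no
  /0 0.0.0.0: MATCH
Selected: next-hop 37.215.42.29 via eth0 (matched /10)


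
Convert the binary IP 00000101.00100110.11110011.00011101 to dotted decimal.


00000101 = 5
00100110 = 38
11110011 = 243
00011101 = 29
IP: 5.38.243.29


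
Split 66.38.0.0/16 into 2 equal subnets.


New prefix = 16 + 1 = 17
Each subnet has 32768 addresses
  66.38.0.0/17
  66.38.128.0/17
Subnets: 66.38.0.0/17, 66.38.128.0/17


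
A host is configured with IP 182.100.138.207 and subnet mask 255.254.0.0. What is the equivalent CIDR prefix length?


Binary: 11111111.11111110.00000000.00000000
Count leading 1s
Prefix: /15


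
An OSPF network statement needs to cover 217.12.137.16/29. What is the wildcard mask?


Subnet mask: 255.255.255.248
Wildcard = 255.255.255.255 - subnet mask
255 - 255 = 0
255 - 255 = 0
255 - 255 = 0
255 - 248 = 7
Wildcard: 0.0.0.7


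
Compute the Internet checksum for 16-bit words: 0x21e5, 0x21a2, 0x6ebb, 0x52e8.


Sum all words (with carry folding):
+ 0x21e5 = 0x21e5
+ 0x21a2 = 0x4387
+ 0x6ebb = 0xb242
+ 0x52e8 = 0x052b
One's complement: ~0x052b
Checksum = 0xfad4


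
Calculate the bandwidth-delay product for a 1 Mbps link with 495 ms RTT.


BDP = bandwidth * RTT
= 1 Mbps * 495 ms
= 1 * 1e6 * 495 / 1000 bits
= 495000 bits
= 61875 bytes
= 60.4248 KB
BDP = 495000 bits (61875 bytes)


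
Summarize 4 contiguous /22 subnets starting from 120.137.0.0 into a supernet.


Original prefix: /22
Number of subnets: 4 = 2^2
New prefix = 22 - 2 = 20
Supernet: 120.137.0.0/20


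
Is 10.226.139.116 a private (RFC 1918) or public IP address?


RFC 1918 private ranges:
  10.0.0.0/8 (10.0.0.0 - 10.255.255.255)
  172.16.0.0/12 (172.16.0.0 - 172.31.255.255)
  192.168.0.0/16 (192.168.0.0 - 192.168.255.255)
Private (in 10.0.0.0/8)


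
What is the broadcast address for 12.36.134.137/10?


Network: 12.0.0.0/10
Host bits = 22
Set all host bits to 1:
Broadcast: 12.63.255.255


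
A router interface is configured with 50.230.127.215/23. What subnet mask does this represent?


/23 means 23 network bits, 9 host bits
Binary: 11111111111111111111111000000000
Mask: 255.255.254.0


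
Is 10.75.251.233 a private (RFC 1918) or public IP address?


RFC 1918 private ranges:
  10.0.0.0/8 (10.0.0.0 - 10.255.255.255)
  172.16.0.0/12 (172.16.0.0 - 172.31.255.255)
  192.168.0.0/16 (192.168.0.0 - 192.168.255.255)
Private (in 10.0.0.0/8)


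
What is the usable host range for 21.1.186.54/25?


Network: 21.1.186.0
Broadcast: 21.1.186.127
First usable = network + 1
Last usable = broadcast - 1
Range: 21.1.186.1 to 21.1.186.126
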